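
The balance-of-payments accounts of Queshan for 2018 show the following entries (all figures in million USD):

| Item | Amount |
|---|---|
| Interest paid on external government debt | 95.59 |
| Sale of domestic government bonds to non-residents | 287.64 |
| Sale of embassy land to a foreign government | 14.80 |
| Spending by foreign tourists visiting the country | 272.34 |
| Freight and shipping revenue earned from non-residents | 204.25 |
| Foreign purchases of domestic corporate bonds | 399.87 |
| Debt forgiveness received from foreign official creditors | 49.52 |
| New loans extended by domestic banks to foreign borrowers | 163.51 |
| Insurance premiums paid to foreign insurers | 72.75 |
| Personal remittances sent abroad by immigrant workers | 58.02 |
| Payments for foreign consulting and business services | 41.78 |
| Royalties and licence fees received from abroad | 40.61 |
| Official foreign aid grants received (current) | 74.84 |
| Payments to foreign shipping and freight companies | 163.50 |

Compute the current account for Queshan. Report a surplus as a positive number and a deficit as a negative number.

Services: -72.75 + 40.61 + 272.34 + 204.25 - 163.50 - 41.78 = 239.17
Primary income: -95.59
Secondary income: -58.02 + 74.84 = 16.82
Current account = 239.17 + (-95.59) + 16.82 = 160.40
(Excluded from the current account — financial account: sale of domestic government bonds to non-residents 287.64, foreign purchases of domestic corporate bonds 399.87, new loans extended by domestic banks to foreign borrowers 163.51; capital account: sale of embassy land to a foreign government 14.80, debt forgiveness received from foreign official creditors 49.52.)

160.40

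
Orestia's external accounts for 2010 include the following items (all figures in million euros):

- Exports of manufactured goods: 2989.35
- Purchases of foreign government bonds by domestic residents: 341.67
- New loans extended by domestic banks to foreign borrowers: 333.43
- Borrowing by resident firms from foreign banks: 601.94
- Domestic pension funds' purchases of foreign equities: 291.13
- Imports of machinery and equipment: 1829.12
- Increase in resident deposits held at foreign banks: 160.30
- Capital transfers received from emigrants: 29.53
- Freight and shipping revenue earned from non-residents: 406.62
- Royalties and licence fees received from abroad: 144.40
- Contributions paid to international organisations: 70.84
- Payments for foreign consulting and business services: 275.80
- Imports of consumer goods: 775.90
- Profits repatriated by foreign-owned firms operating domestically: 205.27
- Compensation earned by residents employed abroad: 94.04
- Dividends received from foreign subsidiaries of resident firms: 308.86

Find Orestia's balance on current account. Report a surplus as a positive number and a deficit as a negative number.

Goods: -775.90 - 1829.12 + 2989.35 = 384.33
Services: 144.40 + 406.62 - 275.80 = 275.22
Primary income: 94.04 + 308.86 - 205.27 = 197.63
Secondary income: -70.84
Current account = 384.33 + 275.22 + 197.63 + (-70.84) = 786.34
(Excluded from the current account — financial account: purchases of foreign government bonds by domestic residents 341.67, new loans extended by domestic banks to foreign borrowers 333.43, borrowing by resident firms from foreign banks 601.94, domestic pension funds' purchases of foreign equities 291.13, increase in resident deposits held at foreign banks 160.30; capital account: capital transfers received from emigrants 29.53.)

786.34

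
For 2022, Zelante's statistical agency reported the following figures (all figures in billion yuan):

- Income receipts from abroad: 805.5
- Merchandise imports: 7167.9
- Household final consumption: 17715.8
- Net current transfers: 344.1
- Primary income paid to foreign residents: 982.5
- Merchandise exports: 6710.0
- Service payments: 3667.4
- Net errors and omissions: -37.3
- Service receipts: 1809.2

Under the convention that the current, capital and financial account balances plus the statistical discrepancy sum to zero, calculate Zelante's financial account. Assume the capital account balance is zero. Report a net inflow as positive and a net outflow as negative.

2186.3

Goods balance = 6710.0 - 7167.9 = -457.9
Services balance = 1809.2 - 3667.4 = -1858.2
Trade balance (goods + services) = -457.9 + (-1858.2) = -2316.1
Net primary income = 805.5 - 982.5 = -177.0
Net secondary income = 344.1
Current account = -2316.1 + (-177.0) + 344.1 = -2149.0
Financial account = -(-2149.0 + (-37.3)) = 2186.3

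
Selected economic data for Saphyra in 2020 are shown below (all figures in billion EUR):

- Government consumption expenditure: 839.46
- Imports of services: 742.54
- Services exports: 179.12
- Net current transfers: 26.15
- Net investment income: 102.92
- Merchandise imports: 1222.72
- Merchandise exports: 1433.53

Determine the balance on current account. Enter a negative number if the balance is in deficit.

Goods balance = 1433.53 - 1222.72 = 210.81
Services balance = 179.12 - 742.54 = -563.42
Trade balance (goods + services) = 210.81 + (-563.42) = -352.61
Net primary income = 102.92
Net secondary income = 26.15
Current account = -352.61 + 102.92 + 26.15 = -223.54

-223.54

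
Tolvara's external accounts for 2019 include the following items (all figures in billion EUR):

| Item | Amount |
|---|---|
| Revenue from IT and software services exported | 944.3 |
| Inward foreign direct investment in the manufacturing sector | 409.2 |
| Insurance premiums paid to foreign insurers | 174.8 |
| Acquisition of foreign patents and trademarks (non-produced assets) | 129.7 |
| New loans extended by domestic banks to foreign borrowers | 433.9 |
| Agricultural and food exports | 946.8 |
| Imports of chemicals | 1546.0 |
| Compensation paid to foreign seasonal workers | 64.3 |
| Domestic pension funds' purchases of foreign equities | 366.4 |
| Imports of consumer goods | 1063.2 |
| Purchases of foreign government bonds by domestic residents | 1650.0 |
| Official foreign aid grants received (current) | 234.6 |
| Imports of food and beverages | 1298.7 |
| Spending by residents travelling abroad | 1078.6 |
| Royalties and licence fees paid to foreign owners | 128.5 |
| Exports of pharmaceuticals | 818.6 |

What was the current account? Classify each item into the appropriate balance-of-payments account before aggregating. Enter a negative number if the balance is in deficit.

Goods: -1063.2 + 946.8 - 1298.7 + 818.6 - 1546.0 = -2142.5
Services: 944.3 - 128.5 - 174.8 - 1078.6 = -437.6
Primary income: -64.3
Secondary income: 234.6
Current account = (-2142.5) + (-437.6) + (-64.3) + 234.6 = -2409.8
(Excluded from the current account — financial account: inward foreign direct investment in the manufacturing sector 409.2, new loans extended by domestic banks to foreign borrowers 433.9, domestic pension funds' purchases of foreign equities 366.4, purchases of foreign government bonds by domestic residents 1650.0; capital account: acquisition of foreign patents and trademarks (non-produced assets) 129.7.)

-2409.8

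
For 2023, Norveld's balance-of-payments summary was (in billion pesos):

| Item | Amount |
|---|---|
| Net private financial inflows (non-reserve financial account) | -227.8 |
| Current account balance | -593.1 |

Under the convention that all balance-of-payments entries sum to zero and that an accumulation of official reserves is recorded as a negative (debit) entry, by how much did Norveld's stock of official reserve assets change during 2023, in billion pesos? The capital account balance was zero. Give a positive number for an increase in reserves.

Official reserve transactions balance = -((-593.1) + (-227.8)) = 820.9
An accumulation of reserves is recorded as a debit (negative entry), so the change in the stock of reserves is the negative of that balance.
Change in official reserves = -(820.9) = -820.9

-820.9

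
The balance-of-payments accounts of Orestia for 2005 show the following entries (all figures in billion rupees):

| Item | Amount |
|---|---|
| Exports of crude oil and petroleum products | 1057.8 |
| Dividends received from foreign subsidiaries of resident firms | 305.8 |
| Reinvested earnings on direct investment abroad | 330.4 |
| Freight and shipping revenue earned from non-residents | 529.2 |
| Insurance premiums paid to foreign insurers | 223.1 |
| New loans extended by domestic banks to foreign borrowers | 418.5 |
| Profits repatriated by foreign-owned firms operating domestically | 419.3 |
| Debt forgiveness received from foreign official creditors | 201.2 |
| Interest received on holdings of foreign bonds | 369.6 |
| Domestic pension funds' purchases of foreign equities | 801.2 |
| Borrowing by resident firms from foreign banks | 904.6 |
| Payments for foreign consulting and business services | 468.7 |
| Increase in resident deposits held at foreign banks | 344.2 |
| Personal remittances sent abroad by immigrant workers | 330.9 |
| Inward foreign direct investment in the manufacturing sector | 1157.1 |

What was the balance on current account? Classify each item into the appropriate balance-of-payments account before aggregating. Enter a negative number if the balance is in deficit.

Goods: 1057.8
Services: 529.2 - 223.1 - 468.7 = -162.6
Primary income: -419.3 + 369.6 + 330.4 + 305.8 = 586.5
Secondary income: -330.9
Current account = 1057.8 + (-162.6) + 586.5 + (-330.9) = 1150.8
(Excluded from the current account — financial account: new loans extended by domestic banks to foreign borrowers 418.5, domestic pension funds' purchases of foreign equities 801.2, borrowing by resident firms from foreign banks 904.6, increase in resident deposits held at foreign banks 344.2, inward foreign direct investment in the manufacturing sector 1157.1; capital account: debt forgiveness received from foreign official creditors 201.2.)

1150.8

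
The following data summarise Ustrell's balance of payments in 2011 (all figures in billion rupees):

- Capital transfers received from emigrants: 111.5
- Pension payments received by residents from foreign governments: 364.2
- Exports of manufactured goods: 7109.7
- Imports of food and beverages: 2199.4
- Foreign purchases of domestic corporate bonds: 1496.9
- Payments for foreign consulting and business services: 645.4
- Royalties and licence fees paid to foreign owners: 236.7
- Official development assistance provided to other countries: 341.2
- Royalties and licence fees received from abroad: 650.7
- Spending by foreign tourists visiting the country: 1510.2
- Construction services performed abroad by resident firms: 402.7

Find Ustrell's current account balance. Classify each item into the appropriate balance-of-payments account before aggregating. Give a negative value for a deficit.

6614.8

Goods: -2199.4 + 7109.7 = 4910.3
Services: 650.7 - 645.4 - 236.7 + 1510.2 + 402.7 = 1681.5
Secondary income: 364.2 - 341.2 = 23.0
Current account = 4910.3 + 1681.5 + 23.0 = 6614.8
(Excluded from the current account — capital account: capital transfers received from emigrants 111.5; financial account: foreign purchases of domestic corporate bonds 1496.9.)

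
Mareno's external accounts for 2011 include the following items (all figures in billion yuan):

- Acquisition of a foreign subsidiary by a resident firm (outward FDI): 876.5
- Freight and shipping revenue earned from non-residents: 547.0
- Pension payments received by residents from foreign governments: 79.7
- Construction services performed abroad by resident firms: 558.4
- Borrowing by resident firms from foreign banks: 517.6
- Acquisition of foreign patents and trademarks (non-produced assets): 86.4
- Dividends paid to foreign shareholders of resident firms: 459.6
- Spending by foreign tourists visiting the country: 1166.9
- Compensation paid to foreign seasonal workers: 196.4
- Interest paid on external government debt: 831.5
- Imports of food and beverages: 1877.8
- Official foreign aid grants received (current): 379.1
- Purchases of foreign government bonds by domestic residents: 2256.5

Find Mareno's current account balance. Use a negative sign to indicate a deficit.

-634.2

Goods: -1877.8
Services: 547.0 + 558.4 + 1166.9 = 2272.3
Primary income: -196.4 - 459.6 - 831.5 = -1487.5
Secondary income: 79.7 + 379.1 = 458.8
Current account = (-1877.8) + 2272.3 + (-1487.5) + 458.8 = -634.2
(Excluded from the current account — financial account: acquisition of a foreign subsidiary by a resident firm (outward FDI) 876.5, borrowing by resident firms from foreign banks 517.6, purchases of foreign government bonds by domestic residents 2256.5; capital account: acquisition of foreign patents and trademarks (non-produced assets) 86.4.)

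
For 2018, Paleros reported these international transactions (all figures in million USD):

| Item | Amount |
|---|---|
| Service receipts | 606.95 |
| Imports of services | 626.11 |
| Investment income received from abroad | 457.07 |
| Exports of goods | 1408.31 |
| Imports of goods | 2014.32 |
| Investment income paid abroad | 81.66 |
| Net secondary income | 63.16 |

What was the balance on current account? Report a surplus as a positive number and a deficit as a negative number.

Goods balance = 1408.31 - 2014.32 = -606.01
Services balance = 606.95 - 626.11 = -19.16
Trade balance (goods + services) = -606.01 + (-19.16) = -625.17
Net primary income = 457.07 - 81.66 = 375.41
Net secondary income = 63.16
Current account = -625.17 + 375.41 + 63.16 = -186.60

-186.60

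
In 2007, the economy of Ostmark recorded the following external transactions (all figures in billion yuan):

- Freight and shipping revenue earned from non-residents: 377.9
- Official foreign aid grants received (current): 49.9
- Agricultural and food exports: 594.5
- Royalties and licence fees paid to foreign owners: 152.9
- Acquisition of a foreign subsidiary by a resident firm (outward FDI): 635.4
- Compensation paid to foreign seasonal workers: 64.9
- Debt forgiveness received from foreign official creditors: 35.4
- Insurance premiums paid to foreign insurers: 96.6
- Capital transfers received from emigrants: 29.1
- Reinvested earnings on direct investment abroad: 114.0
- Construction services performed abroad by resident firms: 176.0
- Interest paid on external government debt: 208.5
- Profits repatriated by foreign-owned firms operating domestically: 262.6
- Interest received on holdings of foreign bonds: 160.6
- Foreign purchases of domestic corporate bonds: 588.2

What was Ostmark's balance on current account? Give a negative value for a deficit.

Goods: 594.5
Services: 176.0 - 96.6 - 152.9 + 377.9 = 304.4
Primary income: -262.6 - 208.5 + 114.0 - 64.9 + 160.6 = -261.4
Secondary income: 49.9
Current account = 594.5 + 304.4 + (-261.4) + 49.9 = 687.4
(Excluded from the current account — financial account: acquisition of a foreign subsidiary by a resident firm (outward FDI) 635.4, foreign purchases of domestic corporate bonds 588.2; capital account: debt forgiveness received from foreign official creditors 35.4, capital transfers received from emigrants 29.1.)

687.4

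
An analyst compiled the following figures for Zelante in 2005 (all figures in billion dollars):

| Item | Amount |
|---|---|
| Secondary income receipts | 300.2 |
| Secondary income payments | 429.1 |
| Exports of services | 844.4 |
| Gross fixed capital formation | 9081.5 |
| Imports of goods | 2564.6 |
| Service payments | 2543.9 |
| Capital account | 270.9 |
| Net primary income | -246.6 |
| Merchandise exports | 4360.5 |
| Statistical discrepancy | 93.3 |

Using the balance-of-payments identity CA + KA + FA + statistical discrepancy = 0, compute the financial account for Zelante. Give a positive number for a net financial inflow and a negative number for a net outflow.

Goods balance = 4360.5 - 2564.6 = 1795.9
Services balance = 844.4 - 2543.9 = -1699.5
Trade balance (goods + services) = 1795.9 + (-1699.5) = 96.4
Net primary income = -246.6
Net secondary income = 300.2 - 429.1 = -128.9
Current account = 96.4 + (-246.6) + (-128.9) = -279.1
Financial account = -(-279.1 + 270.9 + 93.3) = -85.1

-85.1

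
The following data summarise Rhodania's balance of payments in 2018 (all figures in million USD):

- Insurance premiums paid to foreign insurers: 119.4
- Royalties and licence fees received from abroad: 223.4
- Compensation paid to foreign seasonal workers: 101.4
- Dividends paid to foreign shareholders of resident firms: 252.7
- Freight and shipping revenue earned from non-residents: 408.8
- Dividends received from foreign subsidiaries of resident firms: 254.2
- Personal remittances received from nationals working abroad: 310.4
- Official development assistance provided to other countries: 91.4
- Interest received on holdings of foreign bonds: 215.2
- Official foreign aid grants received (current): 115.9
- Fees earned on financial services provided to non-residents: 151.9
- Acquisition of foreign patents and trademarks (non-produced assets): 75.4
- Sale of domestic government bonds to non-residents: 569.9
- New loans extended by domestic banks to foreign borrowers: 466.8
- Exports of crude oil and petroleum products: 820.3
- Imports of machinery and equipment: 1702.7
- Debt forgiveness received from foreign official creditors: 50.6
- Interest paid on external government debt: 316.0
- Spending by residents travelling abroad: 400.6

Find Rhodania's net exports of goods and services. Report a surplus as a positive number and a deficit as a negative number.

Goods: -1702.7 + 820.3 = -882.4
Services: -119.4 + 408.8 + 151.9 - 400.6 + 223.4 = 264.1
Trade balance = -882.4 + 264.1 = -618.3
(Excluded from the trade balance — primary income: compensation paid to foreign seasonal workers 101.4, dividends paid to foreign shareholders of resident firms 252.7, dividends received from foreign subsidiaries of resident firms 254.2, interest received on holdings of foreign bonds 215.2, interest paid on external government debt 316.0; secondary income: personal remittances received from nationals working abroad 310.4, official development assistance provided to other countries 91.4, official foreign aid grants received (current) 115.9; capital account: acquisition of foreign patents and trademarks (non-produced assets) 75.4, debt forgiveness received from foreign official creditors 50.6; financial account: sale of domestic government bonds to non-residents 569.9, new loans extended by domestic banks to foreign borrowers 466.8.)

-618.3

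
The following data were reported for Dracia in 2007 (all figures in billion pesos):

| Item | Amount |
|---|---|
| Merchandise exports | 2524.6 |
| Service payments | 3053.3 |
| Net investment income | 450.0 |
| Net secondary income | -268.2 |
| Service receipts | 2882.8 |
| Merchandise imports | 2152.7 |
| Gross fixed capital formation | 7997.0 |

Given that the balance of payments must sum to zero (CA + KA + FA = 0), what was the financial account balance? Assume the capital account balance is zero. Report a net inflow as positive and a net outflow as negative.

Goods balance = 2524.6 - 2152.7 = 371.9
Services balance = 2882.8 - 3053.3 = -170.5
Trade balance (goods + services) = 371.9 + (-170.5) = 201.4
Net primary income = 450.0
Net secondary income = -268.2
Current account = 201.4 + 450.0 + (-268.2) = 383.2
Financial account = -(383.2) = -383.2

-383.2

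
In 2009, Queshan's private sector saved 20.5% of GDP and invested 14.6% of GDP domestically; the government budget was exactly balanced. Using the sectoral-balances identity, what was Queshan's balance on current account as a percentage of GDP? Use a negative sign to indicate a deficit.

By the sectoral-balances identity, CA = (S_private - I) + (T - G).
Private balance = 20.5 - 14.6 = 5.9
Government balance (T - G) = 0
CA = 5.9 + 0.0 = 5.9

5.9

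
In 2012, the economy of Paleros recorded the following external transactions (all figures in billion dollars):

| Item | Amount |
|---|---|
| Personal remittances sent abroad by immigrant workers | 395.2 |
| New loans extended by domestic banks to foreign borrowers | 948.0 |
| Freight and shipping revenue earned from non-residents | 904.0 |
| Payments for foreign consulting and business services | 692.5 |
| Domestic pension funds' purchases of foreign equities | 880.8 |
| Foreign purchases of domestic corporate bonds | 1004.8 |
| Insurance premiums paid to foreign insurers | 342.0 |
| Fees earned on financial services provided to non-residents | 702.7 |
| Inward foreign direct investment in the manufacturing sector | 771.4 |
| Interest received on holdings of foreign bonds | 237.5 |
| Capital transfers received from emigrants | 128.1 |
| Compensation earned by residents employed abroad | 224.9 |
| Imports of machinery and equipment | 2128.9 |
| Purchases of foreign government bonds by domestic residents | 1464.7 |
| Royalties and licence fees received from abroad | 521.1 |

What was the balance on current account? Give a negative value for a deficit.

Goods: -2128.9
Services: -342.0 + 702.7 + 521.1 + 904.0 - 692.5 = 1093.3
Primary income: 224.9 + 237.5 = 462.4
Secondary income: -395.2
Current account = (-2128.9) + 1093.3 + 462.4 + (-395.2) = -968.4
(Excluded from the current account — financial account: new loans extended by domestic banks to foreign borrowers 948.0, domestic pension funds' purchases of foreign equities 880.8, foreign purchases of domestic corporate bonds 1004.8, inward foreign direct investment in the manufacturing sector 771.4, purchases of foreign government bonds by domestic residents 1464.7; capital account: capital transfers received from emigrants 128.1.)

-968.4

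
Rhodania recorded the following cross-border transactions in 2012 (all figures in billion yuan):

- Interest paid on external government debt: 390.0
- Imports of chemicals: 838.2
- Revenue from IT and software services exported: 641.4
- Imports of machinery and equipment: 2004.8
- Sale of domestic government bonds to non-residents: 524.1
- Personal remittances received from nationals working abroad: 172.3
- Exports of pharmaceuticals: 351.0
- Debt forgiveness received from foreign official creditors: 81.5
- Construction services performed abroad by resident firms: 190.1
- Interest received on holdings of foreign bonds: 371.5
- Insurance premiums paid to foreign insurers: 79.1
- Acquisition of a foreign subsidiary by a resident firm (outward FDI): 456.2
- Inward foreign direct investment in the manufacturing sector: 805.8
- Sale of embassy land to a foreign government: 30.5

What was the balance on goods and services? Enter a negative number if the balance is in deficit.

-1739.6

Goods: -2004.8 - 838.2 + 351.0 = -2492.0
Services: 641.4 - 79.1 + 190.1 = 752.4
Trade balance = -2492.0 + 752.4 = -1739.6
(Excluded from the trade balance — primary income: interest paid on external government debt 390.0, interest received on holdings of foreign bonds 371.5; financial account: sale of domestic government bonds to non-residents 524.1, acquisition of a foreign subsidiary by a resident firm (outward FDI) 456.2, inward foreign direct investment in the manufacturing sector 805.8; secondary income: personal remittances received from nationals working abroad 172.3; capital account: debt forgiveness received from foreign official creditors 81.5, sale of embassy land to a foreign government 30.5.)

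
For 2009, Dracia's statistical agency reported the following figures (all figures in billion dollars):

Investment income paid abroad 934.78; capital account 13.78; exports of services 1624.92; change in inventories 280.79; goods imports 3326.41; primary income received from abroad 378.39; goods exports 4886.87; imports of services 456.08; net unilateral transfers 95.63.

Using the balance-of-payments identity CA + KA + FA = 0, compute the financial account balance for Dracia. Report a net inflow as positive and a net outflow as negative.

-2282.32

Goods balance = 4886.87 - 3326.41 = 1560.46
Services balance = 1624.92 - 456.08 = 1168.84
Trade balance (goods + services) = 1560.46 + 1168.84 = 2729.30
Net primary income = 378.39 - 934.78 = -556.39
Net secondary income = 95.63
Current account = 2729.30 + (-556.39) + 95.63 = 2268.54
Financial account = -(2268.54 + 13.78) = -2282.32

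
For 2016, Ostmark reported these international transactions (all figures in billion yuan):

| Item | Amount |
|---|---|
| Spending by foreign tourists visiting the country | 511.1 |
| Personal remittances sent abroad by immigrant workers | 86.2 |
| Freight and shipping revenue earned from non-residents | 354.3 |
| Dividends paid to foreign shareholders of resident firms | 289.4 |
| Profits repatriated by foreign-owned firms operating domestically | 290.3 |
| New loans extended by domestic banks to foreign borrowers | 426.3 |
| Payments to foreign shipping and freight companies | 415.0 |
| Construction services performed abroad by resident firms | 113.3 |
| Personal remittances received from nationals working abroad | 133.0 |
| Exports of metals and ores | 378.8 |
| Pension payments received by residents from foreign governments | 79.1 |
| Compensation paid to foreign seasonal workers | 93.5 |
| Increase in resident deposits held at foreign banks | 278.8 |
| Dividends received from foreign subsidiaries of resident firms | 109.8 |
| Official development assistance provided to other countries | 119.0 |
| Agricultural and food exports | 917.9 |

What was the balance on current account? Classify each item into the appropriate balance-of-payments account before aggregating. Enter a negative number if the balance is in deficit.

Goods: 378.8 + 917.9 = 1296.7
Services: 113.3 + 354.3 + 511.1 - 415.0 = 563.7
Primary income: -289.4 + 109.8 - 290.3 - 93.5 = -563.4
Secondary income: 133.0 - 119.0 - 86.2 + 79.1 = 6.9
Current account = 1296.7 + 563.7 + (-563.4) + 6.9 = 1303.9
(Excluded from the current account — financial account: new loans extended by domestic banks to foreign borrowers 426.3, increase in resident deposits held at foreign banks 278.8.)

1303.9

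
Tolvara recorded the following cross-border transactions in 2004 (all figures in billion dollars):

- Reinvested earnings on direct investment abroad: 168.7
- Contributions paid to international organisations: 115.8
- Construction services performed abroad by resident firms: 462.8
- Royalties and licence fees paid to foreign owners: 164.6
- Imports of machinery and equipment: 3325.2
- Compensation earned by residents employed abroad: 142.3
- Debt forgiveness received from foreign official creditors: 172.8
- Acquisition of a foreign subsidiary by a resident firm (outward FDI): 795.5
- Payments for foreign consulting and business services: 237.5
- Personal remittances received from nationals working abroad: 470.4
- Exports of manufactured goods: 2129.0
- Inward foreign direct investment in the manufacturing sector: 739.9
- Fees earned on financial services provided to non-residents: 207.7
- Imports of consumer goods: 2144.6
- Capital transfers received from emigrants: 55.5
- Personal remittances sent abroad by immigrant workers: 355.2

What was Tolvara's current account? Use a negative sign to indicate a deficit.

-2762.0

Goods: -2144.6 - 3325.2 + 2129.0 = -3340.8
Services: -237.5 + 462.8 + 207.7 - 164.6 = 268.4
Primary income: 142.3 + 168.7 = 311.0
Secondary income: -115.8 + 470.4 - 355.2 = -0.6
Current account = (-3340.8) + 268.4 + 311.0 + (-0.6) = -2762.0
(Excluded from the current account — capital account: debt forgiveness received from foreign official creditors 172.8, capital transfers received from emigrants 55.5; financial account: acquisition of a foreign subsidiary by a resident firm (outward FDI) 795.5, inward foreign direct investment in the manufacturing sector 739.9.)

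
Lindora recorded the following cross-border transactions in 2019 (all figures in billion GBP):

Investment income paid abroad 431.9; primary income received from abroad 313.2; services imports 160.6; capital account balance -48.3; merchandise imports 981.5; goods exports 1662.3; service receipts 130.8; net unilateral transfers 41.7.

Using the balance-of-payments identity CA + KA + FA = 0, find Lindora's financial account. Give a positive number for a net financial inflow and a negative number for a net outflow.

Goods balance = 1662.3 - 981.5 = 680.8
Services balance = 130.8 - 160.6 = -29.8
Trade balance (goods + services) = 680.8 + (-29.8) = 651.0
Net primary income = 313.2 - 431.9 = -118.7
Net secondary income = 41.7
Current account = 651.0 + (-118.7) + 41.7 = 574.0
Financial account = -(574.0 + (-48.3)) = -525.7

-525.7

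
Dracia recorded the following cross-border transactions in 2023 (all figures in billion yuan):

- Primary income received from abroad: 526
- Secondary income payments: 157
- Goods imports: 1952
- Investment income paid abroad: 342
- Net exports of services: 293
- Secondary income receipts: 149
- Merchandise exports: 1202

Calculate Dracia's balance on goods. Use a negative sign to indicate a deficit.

-750

Goods balance = 1202 - 1952 = -750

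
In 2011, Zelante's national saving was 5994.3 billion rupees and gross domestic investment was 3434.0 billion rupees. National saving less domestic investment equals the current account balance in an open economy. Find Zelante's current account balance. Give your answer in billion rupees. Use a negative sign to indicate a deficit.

2560.3

S - I = CA (net lending to the rest of the world).
CA = S - I = 5994.3 - 3434.0 = 2560.3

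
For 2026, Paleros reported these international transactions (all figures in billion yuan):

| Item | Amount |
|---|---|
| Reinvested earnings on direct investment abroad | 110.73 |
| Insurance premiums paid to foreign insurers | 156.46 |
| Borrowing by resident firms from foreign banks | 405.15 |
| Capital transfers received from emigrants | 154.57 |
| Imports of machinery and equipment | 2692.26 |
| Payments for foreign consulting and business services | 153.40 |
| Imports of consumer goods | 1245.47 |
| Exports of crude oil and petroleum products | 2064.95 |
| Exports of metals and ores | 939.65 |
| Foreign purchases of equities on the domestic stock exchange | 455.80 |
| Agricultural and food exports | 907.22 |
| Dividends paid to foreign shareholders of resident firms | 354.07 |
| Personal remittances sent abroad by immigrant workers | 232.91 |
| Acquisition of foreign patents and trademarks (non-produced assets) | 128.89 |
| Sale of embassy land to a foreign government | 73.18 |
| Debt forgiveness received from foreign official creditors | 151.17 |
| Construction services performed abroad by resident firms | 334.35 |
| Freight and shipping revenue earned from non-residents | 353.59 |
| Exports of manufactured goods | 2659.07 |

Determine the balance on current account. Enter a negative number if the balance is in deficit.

Goods: -2692.26 - 1245.47 + 939.65 + 907.22 + 2064.95 + 2659.07 = 2633.16
Services: 353.59 - 156.46 + 334.35 - 153.40 = 378.08
Primary income: 110.73 - 354.07 = -243.34
Secondary income: -232.91
Current account = 2633.16 + 378.08 + (-243.34) + (-232.91) = 2534.99
(Excluded from the current account — financial account: borrowing by resident firms from foreign banks 405.15, foreign purchases of equities on the domestic stock exchange 455.80; capital account: capital transfers received from emigrants 154.57, acquisition of foreign patents and trademarks (non-produced assets) 128.89, sale of embassy land to a foreign government 73.18, debt forgiveness received from foreign official creditors 151.17.)

2534.99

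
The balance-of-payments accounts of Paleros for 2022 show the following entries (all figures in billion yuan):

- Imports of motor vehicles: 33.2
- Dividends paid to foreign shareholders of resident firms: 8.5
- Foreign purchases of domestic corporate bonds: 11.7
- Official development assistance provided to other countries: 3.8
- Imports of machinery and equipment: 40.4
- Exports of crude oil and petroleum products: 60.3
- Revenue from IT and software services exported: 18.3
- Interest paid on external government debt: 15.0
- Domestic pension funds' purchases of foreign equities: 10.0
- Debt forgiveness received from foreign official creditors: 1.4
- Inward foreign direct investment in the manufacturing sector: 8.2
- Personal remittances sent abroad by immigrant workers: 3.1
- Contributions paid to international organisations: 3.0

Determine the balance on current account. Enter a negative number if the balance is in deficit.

-28.4

Goods: -33.2 + 60.3 - 40.4 = -13.3
Services: 18.3
Primary income: -15.0 - 8.5 = -23.5
Secondary income: -3.0 - 3.8 - 3.1 = -9.9
Current account = (-13.3) + 18.3 + (-23.5) + (-9.9) = -28.4
(Excluded from the current account — financial account: foreign purchases of domestic corporate bonds 11.7, domestic pension funds' purchases of foreign equities 10.0, inward foreign direct investment in the manufacturing sector 8.2; capital account: debt forgiveness received from foreign official creditors 1.4.)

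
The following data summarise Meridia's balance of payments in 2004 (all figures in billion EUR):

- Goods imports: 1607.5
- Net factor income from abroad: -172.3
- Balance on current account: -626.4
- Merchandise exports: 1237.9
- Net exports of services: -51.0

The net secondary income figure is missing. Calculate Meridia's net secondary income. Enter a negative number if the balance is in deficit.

Current account = goods balance + services balance + net primary income + net secondary income
Sum of the known components = -592.9
Net secondary income = CA - (known components) = -626.4 - (-592.9) = -33.5

-33.5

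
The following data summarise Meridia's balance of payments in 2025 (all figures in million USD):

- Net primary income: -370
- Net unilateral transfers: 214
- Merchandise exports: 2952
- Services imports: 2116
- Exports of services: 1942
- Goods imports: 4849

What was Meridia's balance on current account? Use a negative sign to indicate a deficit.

Goods balance = 2952 - 4849 = -1897
Services balance = 1942 - 2116 = -174
Trade balance (goods + services) = -1897 + (-174) = -2071
Net primary income = -370
Net secondary income = 214
Current account = -2071 + (-370) + 214 = -2227

-2227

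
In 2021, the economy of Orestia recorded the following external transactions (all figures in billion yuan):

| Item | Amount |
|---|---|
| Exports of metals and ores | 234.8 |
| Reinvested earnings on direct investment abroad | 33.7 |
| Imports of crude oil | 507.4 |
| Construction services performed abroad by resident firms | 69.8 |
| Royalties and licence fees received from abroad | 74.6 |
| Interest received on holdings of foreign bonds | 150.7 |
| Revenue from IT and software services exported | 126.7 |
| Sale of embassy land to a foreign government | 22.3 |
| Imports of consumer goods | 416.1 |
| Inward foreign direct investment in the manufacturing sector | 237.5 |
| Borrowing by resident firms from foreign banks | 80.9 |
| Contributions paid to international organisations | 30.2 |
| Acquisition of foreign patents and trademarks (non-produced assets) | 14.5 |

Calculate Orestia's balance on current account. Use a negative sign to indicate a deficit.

Goods: 234.8 - 507.4 - 416.1 = -688.7
Services: 69.8 + 126.7 + 74.6 = 271.1
Primary income: 33.7 + 150.7 = 184.4
Secondary income: -30.2
Current account = (-688.7) + 271.1 + 184.4 + (-30.2) = -263.4
(Excluded from the current account — capital account: sale of embassy land to a foreign government 22.3, acquisition of foreign patents and trademarks (non-produced assets) 14.5; financial account: inward foreign direct investment in the manufacturing sector 237.5, borrowing by resident firms from foreign banks 80.9.)

-263.4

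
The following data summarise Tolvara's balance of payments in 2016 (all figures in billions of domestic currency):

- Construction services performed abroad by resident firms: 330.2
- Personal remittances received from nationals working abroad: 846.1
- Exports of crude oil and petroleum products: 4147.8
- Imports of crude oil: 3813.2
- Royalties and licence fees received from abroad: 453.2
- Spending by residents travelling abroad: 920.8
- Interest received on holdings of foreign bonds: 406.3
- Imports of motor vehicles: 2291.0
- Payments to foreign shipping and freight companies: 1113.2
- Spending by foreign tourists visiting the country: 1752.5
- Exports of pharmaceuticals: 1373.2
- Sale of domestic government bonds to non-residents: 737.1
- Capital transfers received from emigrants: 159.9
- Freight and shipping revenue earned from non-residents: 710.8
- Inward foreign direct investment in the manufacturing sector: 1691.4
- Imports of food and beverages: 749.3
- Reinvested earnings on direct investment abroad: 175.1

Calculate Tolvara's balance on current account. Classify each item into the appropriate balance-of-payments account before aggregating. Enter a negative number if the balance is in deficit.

Goods: 4147.8 - 749.3 + 1373.2 - 2291.0 - 3813.2 = -1332.5
Services: 330.2 + 1752.5 + 710.8 + 453.2 - 1113.2 - 920.8 = 1212.7
Primary income: 406.3 + 175.1 = 581.4
Secondary income: 846.1
Current account = (-1332.5) + 1212.7 + 581.4 + 846.1 = 1307.7
(Excluded from the current account — financial account: sale of domestic government bonds to non-residents 737.1, inward foreign direct investment in the manufacturing sector 1691.4; capital account: capital transfers received from emigrants 159.9.)

1307.7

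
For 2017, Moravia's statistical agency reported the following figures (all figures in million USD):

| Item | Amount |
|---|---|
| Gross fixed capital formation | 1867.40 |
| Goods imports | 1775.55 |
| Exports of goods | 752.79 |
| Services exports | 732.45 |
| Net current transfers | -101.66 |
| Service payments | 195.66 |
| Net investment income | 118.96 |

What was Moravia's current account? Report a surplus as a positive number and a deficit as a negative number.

-468.67

Goods balance = 752.79 - 1775.55 = -1022.76
Services balance = 732.45 - 195.66 = 536.79
Trade balance (goods + services) = -1022.76 + 536.79 = -485.97
Net primary income = 118.96
Net secondary income = -101.66
Current account = -485.97 + 118.96 + (-101.66) = -468.67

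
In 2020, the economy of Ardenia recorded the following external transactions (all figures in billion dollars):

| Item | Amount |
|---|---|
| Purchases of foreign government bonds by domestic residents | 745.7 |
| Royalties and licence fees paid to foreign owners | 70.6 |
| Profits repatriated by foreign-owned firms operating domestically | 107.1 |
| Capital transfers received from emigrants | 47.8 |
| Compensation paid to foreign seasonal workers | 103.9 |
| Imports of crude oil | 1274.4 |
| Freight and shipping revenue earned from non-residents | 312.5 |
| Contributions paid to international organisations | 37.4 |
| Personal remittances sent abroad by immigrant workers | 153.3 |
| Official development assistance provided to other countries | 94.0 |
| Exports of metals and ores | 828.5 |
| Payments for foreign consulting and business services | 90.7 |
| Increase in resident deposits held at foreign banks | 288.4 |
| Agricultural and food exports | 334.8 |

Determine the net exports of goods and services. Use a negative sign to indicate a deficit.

Goods: 334.8 + 828.5 - 1274.4 = -111.1
Services: -70.6 + 312.5 - 90.7 = 151.2
Trade balance = -111.1 + 151.2 = 40.1
(Excluded from the trade balance — financial account: purchases of foreign government bonds by domestic residents 745.7, increase in resident deposits held at foreign banks 288.4; primary income: profits repatriated by foreign-owned firms operating domestically 107.1, compensation paid to foreign seasonal workers 103.9; capital account: capital transfers received from emigrants 47.8; secondary income: contributions paid to international organisations 37.4, personal remittances sent abroad by immigrant workers 153.3, official development assistance provided to other countries 94.0.)

40.1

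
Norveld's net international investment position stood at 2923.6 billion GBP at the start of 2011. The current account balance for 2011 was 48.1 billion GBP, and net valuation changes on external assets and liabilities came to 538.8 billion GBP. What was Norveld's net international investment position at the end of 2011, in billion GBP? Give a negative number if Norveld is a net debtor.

Change in NIIP = current account + net valuation change = 48.1 + 538.8 = 586.9
End-of-year NIIP = 2923.6 + 586.9 = 3510.5

3510.5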